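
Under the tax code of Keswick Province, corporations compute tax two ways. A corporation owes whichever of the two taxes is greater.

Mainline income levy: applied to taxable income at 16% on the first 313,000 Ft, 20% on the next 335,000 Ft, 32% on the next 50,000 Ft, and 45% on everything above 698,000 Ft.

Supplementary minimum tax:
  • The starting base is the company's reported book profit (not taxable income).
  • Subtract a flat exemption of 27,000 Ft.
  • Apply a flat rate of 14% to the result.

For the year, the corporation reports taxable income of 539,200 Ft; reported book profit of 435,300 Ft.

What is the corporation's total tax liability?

Mainline income levy:
  313,000 Ft × 16% = 50,080 Ft
  226,200 Ft × 20% = 45,240 Ft
  → 95,320 Ft

Supplementary minimum tax:
  Base (reported book profit): 435,300 Ft
  Less exemption 27,000 Ft → base 408,300 Ft
  408,300 Ft × 14% = 57,162 Ft

95,320 Ft > 57,162 Ft, so the mainline income levy governs.

95,320 Ft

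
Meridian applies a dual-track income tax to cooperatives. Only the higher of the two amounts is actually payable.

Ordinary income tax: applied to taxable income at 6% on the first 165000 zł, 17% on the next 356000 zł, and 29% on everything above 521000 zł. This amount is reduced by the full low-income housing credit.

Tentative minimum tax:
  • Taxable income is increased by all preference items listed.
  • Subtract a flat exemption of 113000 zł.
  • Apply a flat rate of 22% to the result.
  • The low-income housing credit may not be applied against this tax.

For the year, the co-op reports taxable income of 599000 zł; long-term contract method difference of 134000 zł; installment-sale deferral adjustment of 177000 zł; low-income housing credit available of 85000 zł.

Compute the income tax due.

Tentative minimum tax:
  Adjusted income: 599000 zł + 134000 zł + 177000 zł = 910000 zł
  Less exemption 113000 zł → base 797000 zł
  797000 zł × 22% = 175340 zł

Ordinary income tax:
  165000 zł × 6% = 9900 zł
  356000 zł × 17% = 60520 zł
  78000 zł × 29% = 22620 zł
  → 93040 zł
  Less low-income housing credit 85000 zł → 8040 zł

175340 zł > 8040 zł, so the tentative minimum tax is the binding amount.

175340 zł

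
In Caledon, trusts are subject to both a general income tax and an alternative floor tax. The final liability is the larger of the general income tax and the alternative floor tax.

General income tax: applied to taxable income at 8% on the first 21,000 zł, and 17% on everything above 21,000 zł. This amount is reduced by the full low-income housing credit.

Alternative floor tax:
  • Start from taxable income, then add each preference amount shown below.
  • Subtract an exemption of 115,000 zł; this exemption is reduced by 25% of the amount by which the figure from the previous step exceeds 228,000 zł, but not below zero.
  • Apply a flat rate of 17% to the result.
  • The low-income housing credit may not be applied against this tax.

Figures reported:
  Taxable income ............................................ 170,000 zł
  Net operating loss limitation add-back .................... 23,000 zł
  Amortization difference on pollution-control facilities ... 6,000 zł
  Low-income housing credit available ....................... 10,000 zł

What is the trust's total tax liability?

17,010 zł

Alternative floor tax:
  Adjusted income: 170,000 zł + 23,000 zł + 6,000 zł = 199,000 zł
  Exemption: 199,000 zł ≤ 228,000 zł, so full 115,000 zł applies
  Base: 199,000 zł − 115,000 zł = 84,000 zł
  84,000 zł × 17% = 14,280 zł

General income tax:
  21,000 zł × 8% = 1,680 zł
  149,000 zł × 17% = 25,330 zł
  → 27,010 zł
  Less low-income housing credit 10,000 zł → 17,010 zł

17,010 zł > 14,280 zł, so the general income tax governs.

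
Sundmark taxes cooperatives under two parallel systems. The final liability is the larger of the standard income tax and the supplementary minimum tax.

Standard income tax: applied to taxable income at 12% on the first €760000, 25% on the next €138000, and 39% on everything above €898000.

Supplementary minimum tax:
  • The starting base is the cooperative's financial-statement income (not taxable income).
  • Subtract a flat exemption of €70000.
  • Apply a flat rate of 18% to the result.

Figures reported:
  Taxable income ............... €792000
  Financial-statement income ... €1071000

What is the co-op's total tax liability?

Supplementary minimum tax:
  Base (financial-statement income): €1071000
  Less exemption €70000 → base €1001000
  €1001000 × 18% = €180180

Standard income tax:
  €760000 × 12% = €91200
  €32000 × 25% = €8000
  → €99200

€180180 > €99200, so the supplementary minimum tax is the binding amount.

€180180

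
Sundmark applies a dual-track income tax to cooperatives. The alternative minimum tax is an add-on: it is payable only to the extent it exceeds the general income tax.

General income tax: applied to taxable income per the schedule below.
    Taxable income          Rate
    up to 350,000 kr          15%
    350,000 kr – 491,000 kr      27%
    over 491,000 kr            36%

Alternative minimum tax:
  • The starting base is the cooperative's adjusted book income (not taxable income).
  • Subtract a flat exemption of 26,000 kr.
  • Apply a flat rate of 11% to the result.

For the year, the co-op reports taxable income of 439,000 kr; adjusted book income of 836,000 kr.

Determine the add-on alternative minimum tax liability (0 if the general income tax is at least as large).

Alternative minimum tax:
  Base (adjusted book income): 836,000 kr
  Less exemption 26,000 kr → base 810,000 kr
  810,000 kr × 11% = 89,100 kr

General income tax:
  350,000 kr × 15% = 52,500 kr
  89,000 kr × 27% = 24,030 kr
  → 76,530 kr

Excess of alternative minimum tax over general income tax: 89,100 kr − 76,530 kr = 12,570 kr.

12,570 kr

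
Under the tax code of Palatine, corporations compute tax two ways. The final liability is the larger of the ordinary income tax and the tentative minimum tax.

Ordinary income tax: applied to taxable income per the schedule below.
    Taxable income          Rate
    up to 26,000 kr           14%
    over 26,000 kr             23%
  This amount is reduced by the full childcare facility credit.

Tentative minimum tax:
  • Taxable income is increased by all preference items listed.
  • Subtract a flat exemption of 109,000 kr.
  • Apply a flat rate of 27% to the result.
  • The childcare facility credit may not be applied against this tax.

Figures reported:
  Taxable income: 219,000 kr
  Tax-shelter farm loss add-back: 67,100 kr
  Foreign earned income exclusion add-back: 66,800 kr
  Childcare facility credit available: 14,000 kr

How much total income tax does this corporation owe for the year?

65,853 kr

Ordinary income tax:
  26,000 kr × 14% = 3,640 kr
  193,000 kr × 23% = 44,390 kr
  → 48,030 kr
  Less childcare facility credit 14,000 kr → 34,030 kr

Tentative minimum tax:
  Adjusted income: 219,000 kr + 67,100 kr + 66,800 kr = 352,900 kr
  Less exemption 109,000 kr → base 243,900 kr
  243,900 kr × 27% = 65,853 kr

65,853 kr > 34,030 kr, so the tentative minimum tax is the binding amount.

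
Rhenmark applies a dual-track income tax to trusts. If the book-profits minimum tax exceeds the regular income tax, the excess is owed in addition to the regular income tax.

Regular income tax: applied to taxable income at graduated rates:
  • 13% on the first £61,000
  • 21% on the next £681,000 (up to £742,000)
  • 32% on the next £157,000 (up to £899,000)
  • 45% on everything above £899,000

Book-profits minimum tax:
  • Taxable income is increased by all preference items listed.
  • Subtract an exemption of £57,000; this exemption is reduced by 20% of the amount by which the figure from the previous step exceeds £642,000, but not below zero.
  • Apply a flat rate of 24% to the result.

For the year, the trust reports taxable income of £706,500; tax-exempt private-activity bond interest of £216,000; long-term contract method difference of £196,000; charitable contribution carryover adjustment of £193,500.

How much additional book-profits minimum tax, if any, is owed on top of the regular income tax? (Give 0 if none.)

£171,395

Book-profits minimum tax:
  Adjusted income: £706,500 + £216,000 + £196,000 + £193,500 = £1,312,000
  Exemption: 20% × (£1,312,000 − £642,000) = £134,000 ≥ £57,000, so the exemption is fully phased out
  Base: £1,312,000 − £0 = £1,312,000
  £1,312,000 × 24% = £314,880

Regular income tax:
  £61,000 × 13% = £7,930
  £645,500 × 21% = £135,555
  → £143,485

Excess of book-profits minimum tax over regular income tax: £314,880 − £143,485 = £171,395.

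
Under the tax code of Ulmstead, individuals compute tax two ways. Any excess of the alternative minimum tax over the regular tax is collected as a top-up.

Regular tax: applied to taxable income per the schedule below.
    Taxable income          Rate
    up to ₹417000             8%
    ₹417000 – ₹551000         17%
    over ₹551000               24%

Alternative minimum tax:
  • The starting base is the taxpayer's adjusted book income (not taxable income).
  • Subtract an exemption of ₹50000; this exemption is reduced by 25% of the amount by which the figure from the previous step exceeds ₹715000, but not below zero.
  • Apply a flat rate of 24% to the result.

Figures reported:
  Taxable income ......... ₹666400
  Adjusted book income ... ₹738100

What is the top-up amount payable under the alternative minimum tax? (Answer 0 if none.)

Alternative minimum tax:
  Base (adjusted book income): ₹738100
  Exemption: ₹50000 − 25% × (₹738100 − ₹715000) = ₹50000 − ₹5775 = ₹44225
  Base: ₹738100 − ₹44225 = ₹693875
  ₹693875 × 24% = ₹166530

Regular tax:
  ₹417000 × 8% = ₹33360
  ₹134000 × 17% = ₹22780
  ₹115400 × 24% = ₹27696
  → ₹83836

Excess of alternative minimum tax over regular tax: ₹166530 − ₹83836 = ₹82694.

₹82694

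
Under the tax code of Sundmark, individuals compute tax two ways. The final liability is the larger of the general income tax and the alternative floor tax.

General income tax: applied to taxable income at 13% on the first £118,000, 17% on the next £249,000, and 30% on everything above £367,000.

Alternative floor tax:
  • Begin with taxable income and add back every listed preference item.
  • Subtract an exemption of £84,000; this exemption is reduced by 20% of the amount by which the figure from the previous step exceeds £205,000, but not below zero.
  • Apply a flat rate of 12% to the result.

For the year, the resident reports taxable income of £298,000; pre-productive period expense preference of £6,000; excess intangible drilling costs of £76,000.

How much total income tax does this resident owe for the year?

£45,940

General income tax:
  £118,000 × 13% = £15,340
  £180,000 × 17% = £30,600
  → £45,940

Alternative floor tax:
  Adjusted income: £298,000 + £6,000 + £76,000 = £380,000
  Exemption: £84,000 − 20% × (£380,000 − £205,000) = £84,000 − £35,000 = £49,000
  Base: £380,000 − £49,000 = £331,000
  £331,000 × 12% = £39,720

£45,940 > £39,720, so the general income tax governs.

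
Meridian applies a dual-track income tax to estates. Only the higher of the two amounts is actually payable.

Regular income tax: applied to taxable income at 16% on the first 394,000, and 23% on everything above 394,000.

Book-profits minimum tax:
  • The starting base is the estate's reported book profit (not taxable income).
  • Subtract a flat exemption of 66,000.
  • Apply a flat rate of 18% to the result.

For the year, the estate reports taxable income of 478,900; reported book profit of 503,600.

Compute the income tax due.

82,567

Regular income tax:
  394,000 × 16% = 63,040
  84,900 × 23% = 19,527
  → 82,567

Book-profits minimum tax:
  Base (reported book profit): 503,600
  Less exemption 66,000 → base 437,600
  437,600 × 18% = 78,768

82,567 > 78,768, so the regular income tax governs.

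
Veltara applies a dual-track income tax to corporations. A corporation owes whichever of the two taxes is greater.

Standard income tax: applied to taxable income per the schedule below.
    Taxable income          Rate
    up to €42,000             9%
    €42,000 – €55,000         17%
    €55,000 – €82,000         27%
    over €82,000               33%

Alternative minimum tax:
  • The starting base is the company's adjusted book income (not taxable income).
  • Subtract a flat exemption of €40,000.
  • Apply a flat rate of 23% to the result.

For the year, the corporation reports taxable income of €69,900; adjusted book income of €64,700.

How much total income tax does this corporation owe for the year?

Alternative minimum tax:
  Base (adjusted book income): €64,700
  Less exemption €40,000 → base €24,700
  €24,700 × 23% = €5,681

Standard income tax:
  €42,000 × 9% = €3,780
  €13,000 × 17% = €2,210
  €14,900 × 27% = €4,023
  → €10,013

€10,013 > €5,681, so the standard income tax governs.

€10,013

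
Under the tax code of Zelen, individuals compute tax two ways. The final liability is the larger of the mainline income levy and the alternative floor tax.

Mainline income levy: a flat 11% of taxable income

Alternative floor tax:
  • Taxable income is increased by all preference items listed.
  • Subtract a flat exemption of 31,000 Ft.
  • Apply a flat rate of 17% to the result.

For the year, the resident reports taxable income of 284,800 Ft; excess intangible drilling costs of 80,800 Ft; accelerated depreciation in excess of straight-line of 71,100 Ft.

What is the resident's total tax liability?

Alternative floor tax:
  Adjusted income: 284,800 Ft + 80,800 Ft + 71,100 Ft = 436,700 Ft
  Less exemption 31,000 Ft → base 405,700 Ft
  405,700 Ft × 17% = 68,969 Ft

Mainline income levy:
  284,800 Ft × 11% = 31,328 Ft

68,969 Ft > 31,328 Ft, so the alternative floor tax is the binding amount.

68,969 Ft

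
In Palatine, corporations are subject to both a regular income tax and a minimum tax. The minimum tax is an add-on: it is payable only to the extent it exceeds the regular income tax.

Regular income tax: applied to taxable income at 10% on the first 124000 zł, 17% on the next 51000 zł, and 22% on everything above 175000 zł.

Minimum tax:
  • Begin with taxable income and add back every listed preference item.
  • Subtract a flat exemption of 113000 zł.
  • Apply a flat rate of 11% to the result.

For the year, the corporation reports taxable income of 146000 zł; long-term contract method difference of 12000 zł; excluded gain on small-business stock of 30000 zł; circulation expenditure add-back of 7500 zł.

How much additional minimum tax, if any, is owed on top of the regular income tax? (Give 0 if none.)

Minimum tax:
  Adjusted income: 146000 zł + 12000 zł + 30000 zł + 7500 zł = 195500 zł
  Less exemption 113000 zł → base 82500 zł
  82500 zł × 11% = 9075 zł

Regular income tax:
  124000 zł × 10% = 12400 zł
  22000 zł × 17% = 3740 zł
  → 16140 zł

9075 zł ≤ 16140 zł, so no add-on is due.

0 zł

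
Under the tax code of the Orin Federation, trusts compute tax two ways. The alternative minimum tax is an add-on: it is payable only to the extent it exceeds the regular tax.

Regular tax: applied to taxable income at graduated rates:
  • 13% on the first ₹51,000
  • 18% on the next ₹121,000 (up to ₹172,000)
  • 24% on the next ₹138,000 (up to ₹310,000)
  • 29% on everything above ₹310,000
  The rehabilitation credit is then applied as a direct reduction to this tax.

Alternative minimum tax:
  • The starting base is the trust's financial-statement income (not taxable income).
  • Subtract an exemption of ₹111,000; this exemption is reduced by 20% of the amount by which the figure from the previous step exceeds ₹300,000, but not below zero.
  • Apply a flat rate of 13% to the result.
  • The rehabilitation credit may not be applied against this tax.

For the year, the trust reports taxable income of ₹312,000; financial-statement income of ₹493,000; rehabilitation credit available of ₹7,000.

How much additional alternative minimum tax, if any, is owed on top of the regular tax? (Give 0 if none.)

₹0

Alternative minimum tax:
  Base (financial-statement income): ₹493,000
  Exemption: ₹111,000 − 20% × (₹493,000 − ₹300,000) = ₹111,000 − ₹38,600 = ₹72,400
  Base: ₹493,000 − ₹72,400 = ₹420,600
  ₹420,600 × 13% = ₹54,678

Regular tax:
  ₹51,000 × 13% = ₹6,630
  ₹121,000 × 18% = ₹21,780
  ₹138,000 × 24% = ₹33,120
  ₹2,000 × 29% = ₹580
  → ₹62,110
  Less rehabilitation credit ₹7,000 → ₹55,110

₹54,678 ≤ ₹55,110, so no add-on is due.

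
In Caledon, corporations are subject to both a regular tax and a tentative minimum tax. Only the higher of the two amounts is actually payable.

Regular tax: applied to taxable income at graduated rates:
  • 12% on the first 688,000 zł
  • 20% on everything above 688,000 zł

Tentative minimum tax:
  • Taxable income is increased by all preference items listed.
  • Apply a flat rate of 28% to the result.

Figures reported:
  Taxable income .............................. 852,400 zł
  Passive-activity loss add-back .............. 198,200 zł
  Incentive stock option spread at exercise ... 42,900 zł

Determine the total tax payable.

306,180 zł

Tentative minimum tax:
  Adjusted income: 852,400 zł + 198,200 zł + 42,900 zł = 1,093,500 zł
  1,093,500 zł × 28% = 306,180 zł

Regular tax:
  688,000 zł × 12% = 82,560 zł
  164,400 zł × 20% = 32,880 zł
  → 115,440 zł

306,180 zł > 115,440 zł, so the tentative minimum tax is the binding amount.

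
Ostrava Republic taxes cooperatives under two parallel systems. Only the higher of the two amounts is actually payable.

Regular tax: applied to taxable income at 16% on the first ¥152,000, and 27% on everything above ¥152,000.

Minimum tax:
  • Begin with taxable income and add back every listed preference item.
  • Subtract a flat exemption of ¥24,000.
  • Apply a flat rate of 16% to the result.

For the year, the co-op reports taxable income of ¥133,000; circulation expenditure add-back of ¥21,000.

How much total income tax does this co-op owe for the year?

¥21,280

Minimum tax:
  Adjusted income: ¥133,000 + ¥21,000 = ¥154,000
  Less exemption ¥24,000 → base ¥130,000
  ¥130,000 × 16% = ¥20,800

Regular tax:
  ¥133,000 × 16% = ¥21,280

¥21,280 > ¥20,800, so the regular tax governs.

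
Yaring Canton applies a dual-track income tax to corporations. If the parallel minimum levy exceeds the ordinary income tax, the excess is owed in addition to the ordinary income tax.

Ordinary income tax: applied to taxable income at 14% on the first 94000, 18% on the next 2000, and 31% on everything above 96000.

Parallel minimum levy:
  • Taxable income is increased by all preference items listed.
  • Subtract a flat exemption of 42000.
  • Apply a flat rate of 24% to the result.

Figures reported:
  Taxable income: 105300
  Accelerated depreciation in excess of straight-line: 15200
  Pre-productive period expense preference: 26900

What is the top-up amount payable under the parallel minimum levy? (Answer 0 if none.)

8893

Parallel minimum levy:
  Adjusted income: 105300 + 15200 + 26900 = 147400
  Less exemption 42000 → base 105400
  105400 × 24% = 25296

Ordinary income tax:
  94000 × 14% = 13160
  2000 × 18% = 360
  9300 × 31% = 2883
  → 16403

Excess of parallel minimum levy over ordinary income tax: 25296 − 16403 = 8893.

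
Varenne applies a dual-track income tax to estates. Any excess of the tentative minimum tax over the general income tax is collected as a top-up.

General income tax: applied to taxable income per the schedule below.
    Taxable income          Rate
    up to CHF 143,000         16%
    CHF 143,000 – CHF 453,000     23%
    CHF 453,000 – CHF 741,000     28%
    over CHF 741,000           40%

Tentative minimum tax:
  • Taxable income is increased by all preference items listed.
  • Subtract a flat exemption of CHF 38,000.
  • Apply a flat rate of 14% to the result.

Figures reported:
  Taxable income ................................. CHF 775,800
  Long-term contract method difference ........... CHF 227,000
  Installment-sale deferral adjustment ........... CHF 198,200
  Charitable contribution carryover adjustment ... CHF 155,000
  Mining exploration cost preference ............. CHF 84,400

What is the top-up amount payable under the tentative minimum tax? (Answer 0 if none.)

CHF 7,596

General income tax:
  CHF 143,000 × 16% = CHF 22,880
  CHF 310,000 × 23% = CHF 71,300
  CHF 288,000 × 28% = CHF 80,640
  CHF 34,800 × 40% = CHF 13,920
  → CHF 188,740

Tentative minimum tax:
  Adjusted income: CHF 775,800 + CHF 227,000 + CHF 198,200 + CHF 155,000 + CHF 84,400 = CHF 1,440,400
  Less exemption CHF 38,000 → base CHF 1,402,400
  CHF 1,402,400 × 14% = CHF 196,336

Excess of tentative minimum tax over general income tax: CHF 196,336 − CHF 188,740 = CHF 7,596.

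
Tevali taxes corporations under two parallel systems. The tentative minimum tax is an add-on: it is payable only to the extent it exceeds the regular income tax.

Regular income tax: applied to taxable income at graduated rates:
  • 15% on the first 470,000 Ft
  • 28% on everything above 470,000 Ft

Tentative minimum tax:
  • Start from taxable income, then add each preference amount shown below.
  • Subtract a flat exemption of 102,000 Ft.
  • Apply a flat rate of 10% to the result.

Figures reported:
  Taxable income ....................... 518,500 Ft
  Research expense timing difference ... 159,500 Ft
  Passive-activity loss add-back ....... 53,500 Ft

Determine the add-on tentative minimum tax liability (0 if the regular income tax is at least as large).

0 Ft

Regular income tax:
  470,000 Ft × 15% = 70,500 Ft
  48,500 Ft × 28% = 13,580 Ft
  → 84,080 Ft

Tentative minimum tax:
  Adjusted income: 518,500 Ft + 159,500 Ft + 53,500 Ft = 731,500 Ft
  Less exemption 102,000 Ft → base 629,500 Ft
  629,500 Ft × 10% = 62,950 Ft

62,950 Ft ≤ 84,080 Ft, so no add-on is due.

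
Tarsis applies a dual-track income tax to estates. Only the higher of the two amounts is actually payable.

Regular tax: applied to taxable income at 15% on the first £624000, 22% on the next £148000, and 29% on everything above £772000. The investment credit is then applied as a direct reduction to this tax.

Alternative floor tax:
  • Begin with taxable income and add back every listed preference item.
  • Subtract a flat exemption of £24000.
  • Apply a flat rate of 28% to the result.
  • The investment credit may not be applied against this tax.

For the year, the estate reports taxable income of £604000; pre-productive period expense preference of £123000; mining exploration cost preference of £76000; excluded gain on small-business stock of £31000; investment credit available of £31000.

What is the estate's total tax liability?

£226800

Alternative floor tax:
  Adjusted income: £604000 + £123000 + £76000 + £31000 = £834000
  Less exemption £24000 → base £810000
  £810000 × 28% = £226800

Regular tax:
  £604000 × 15% = £90600
  Less investment credit £31000 → £59600

£226800 > £59600, so the alternative floor tax is the binding amount.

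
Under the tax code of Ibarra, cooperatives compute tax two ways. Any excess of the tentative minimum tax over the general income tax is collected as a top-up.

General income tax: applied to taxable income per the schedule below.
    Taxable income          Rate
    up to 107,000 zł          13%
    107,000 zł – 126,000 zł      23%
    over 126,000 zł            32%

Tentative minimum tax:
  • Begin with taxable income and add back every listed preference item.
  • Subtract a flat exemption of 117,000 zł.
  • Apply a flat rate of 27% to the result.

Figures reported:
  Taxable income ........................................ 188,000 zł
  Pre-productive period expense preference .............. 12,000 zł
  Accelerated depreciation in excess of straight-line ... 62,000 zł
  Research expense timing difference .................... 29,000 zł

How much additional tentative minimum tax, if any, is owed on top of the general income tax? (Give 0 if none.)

General income tax:
  107,000 zł × 13% = 13,910 zł
  19,000 zł × 23% = 4,370 zł
  62,000 zł × 32% = 19,840 zł
  → 38,120 zł

Tentative minimum tax:
  Adjusted income: 188,000 zł + 12,000 zł + 62,000 zł + 29,000 zł = 291,000 zł
  Less exemption 117,000 zł → base 174,000 zł
  174,000 zł × 27% = 46,980 zł

Excess of tentative minimum tax over general income tax: 46,980 zł − 38,120 zł = 8,860 zł.

8,860 zł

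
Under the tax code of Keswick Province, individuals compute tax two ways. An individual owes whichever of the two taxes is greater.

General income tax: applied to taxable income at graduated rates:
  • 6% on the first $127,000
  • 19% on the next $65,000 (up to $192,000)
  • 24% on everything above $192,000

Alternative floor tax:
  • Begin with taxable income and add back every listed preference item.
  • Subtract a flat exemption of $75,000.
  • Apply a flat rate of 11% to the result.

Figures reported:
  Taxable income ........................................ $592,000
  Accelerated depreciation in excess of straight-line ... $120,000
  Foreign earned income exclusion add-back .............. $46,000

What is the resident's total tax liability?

General income tax:
  $127,000 × 6% = $7,620
  $65,000 × 19% = $12,350
  $400,000 × 24% = $96,000
  → $115,970

Alternative floor tax:
  Adjusted income: $592,000 + $120,000 + $46,000 = $758,000
  Less exemption $75,000 → base $683,000
  $683,000 × 11% = $75,130

$115,970 > $75,130, so the general income tax governs.

$115,970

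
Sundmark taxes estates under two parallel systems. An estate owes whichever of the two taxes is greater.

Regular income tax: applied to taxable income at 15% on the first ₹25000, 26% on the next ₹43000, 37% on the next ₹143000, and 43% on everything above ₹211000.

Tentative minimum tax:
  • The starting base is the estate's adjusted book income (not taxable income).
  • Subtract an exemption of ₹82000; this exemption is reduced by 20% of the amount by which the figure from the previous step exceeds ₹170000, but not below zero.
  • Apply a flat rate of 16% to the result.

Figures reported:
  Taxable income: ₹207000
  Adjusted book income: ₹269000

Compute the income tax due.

Tentative minimum tax:
  Base (adjusted book income): ₹269000
  Exemption: ₹82000 − 20% × (₹269000 − ₹170000) = ₹82000 − ₹19800 = ₹62200
  Base: ₹269000 − ₹62200 = ₹206800
  ₹206800 × 16% = ₹33088

Regular income tax:
  ₹25000 × 15% = ₹3750
  ₹43000 × 26% = ₹11180
  ₹139000 × 37% = ₹51430
  → ₹66360

₹66360 > ₹33088, so the regular income tax governs.

₹66360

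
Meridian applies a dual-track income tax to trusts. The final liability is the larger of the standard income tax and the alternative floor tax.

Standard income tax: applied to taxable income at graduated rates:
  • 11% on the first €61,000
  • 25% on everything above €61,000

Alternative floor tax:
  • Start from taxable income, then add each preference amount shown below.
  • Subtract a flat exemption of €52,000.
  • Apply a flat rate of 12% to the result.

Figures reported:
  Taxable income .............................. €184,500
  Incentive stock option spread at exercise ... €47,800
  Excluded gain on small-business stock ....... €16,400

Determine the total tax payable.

€37,585

Standard income tax:
  €61,000 × 11% = €6,710
  €123,500 × 25% = €30,875
  → €37,585

Alternative floor tax:
  Adjusted income: €184,500 + €47,800 + €16,400 = €248,700
  Less exemption €52,000 → base €196,700
  €196,700 × 12% = €23,604

€37,585 > €23,604, so the standard income tax governs.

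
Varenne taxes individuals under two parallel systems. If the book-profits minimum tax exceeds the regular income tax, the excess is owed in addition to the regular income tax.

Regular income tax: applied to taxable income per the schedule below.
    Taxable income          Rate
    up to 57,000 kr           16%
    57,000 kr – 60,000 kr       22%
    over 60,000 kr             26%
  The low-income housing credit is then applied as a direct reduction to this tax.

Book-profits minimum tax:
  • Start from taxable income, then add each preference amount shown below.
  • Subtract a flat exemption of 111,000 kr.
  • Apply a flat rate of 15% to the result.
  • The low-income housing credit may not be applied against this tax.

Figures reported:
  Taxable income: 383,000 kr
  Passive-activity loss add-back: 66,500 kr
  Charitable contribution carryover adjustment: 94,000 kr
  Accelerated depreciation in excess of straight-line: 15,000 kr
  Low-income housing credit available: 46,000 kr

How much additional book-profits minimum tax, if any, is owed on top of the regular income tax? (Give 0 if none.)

19,365 kr

Regular income tax:
  57,000 kr × 16% = 9,120 kr
  3,000 kr × 22% = 660 kr
  323,000 kr × 26% = 83,980 kr
  → 93,760 kr
  Less low-income housing credit 46,000 kr → 47,760 kr

Book-profits minimum tax:
  Adjusted income: 383,000 kr + 66,500 kr + 94,000 kr + 15,000 kr = 558,500 kr
  Less exemption 111,000 kr → base 447,500 kr
  447,500 kr × 15% = 67,125 kr

Excess of book-profits minimum tax over regular income tax: 67,125 kr − 47,760 kr = 19,365 kr.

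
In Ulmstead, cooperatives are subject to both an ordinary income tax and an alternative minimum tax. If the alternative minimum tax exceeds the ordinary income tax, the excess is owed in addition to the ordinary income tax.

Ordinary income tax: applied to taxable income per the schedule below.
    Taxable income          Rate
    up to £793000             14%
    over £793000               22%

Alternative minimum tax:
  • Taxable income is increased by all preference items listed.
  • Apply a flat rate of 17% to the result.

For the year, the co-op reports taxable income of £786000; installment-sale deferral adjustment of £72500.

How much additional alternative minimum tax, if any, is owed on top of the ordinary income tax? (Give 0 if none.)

£35905

Alternative minimum tax:
  Adjusted income: £786000 + £72500 = £858500
  £858500 × 17% = £145945

Ordinary income tax:
  £786000 × 14% = £110040

Excess of alternative minimum tax over ordinary income tax: £145945 − £110040 = £35905.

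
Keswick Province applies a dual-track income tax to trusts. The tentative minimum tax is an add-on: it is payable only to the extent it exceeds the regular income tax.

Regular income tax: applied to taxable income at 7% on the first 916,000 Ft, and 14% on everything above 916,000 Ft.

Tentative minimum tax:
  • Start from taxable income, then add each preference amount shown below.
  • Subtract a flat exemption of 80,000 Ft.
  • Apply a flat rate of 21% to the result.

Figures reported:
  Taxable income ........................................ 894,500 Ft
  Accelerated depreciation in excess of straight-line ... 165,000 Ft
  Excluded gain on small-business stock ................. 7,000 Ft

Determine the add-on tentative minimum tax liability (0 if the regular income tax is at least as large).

Tentative minimum tax:
  Adjusted income: 894,500 Ft + 165,000 Ft + 7,000 Ft = 1,066,500 Ft
  Less exemption 80,000 Ft → base 986,500 Ft
  986,500 Ft × 21% = 207,165 Ft

Regular income tax:
  894,500 Ft × 7% = 62,615 Ft

Excess of tentative minimum tax over regular income tax: 207,165 Ft − 62,615 Ft = 144,550 Ft.

144,550 Ft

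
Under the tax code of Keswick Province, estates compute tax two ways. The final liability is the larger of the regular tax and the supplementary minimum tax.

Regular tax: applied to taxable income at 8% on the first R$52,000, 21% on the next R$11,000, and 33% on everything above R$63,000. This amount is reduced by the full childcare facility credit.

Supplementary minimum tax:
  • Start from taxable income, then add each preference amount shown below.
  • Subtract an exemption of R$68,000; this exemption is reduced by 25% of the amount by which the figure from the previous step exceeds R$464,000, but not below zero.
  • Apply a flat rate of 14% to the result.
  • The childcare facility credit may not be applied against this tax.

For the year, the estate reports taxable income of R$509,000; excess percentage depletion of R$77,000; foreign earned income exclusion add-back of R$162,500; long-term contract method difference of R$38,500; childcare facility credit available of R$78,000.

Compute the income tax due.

Supplementary minimum tax:
  Adjusted income: R$509,000 + R$77,000 + R$162,500 + R$38,500 = R$787,000
  Exemption: 25% × (R$787,000 − R$464,000) = R$80,750 ≥ R$68,000, so the exemption is fully phased out
  Base: R$787,000 − R$0 = R$787,000
  R$787,000 × 14% = R$110,180

Regular tax:
  R$52,000 × 8% = R$4,160
  R$11,000 × 21% = R$2,310
  R$446,000 × 33% = R$147,180
  → R$153,650
  Less childcare facility credit R$78,000 → R$75,650

R$110,180 > R$75,650, so the supplementary minimum tax is the binding amount.

R$110,180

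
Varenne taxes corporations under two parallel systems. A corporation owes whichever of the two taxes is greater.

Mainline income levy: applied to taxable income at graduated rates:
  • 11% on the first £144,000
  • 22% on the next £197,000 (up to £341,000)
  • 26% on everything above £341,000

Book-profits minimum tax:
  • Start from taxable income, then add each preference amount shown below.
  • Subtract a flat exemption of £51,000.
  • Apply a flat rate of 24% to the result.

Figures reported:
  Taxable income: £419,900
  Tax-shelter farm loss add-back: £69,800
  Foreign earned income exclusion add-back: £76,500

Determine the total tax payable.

Mainline income levy:
  £144,000 × 11% = £15,840
  £197,000 × 22% = £43,340
  £78,900 × 26% = £20,514
  → £79,694

Book-profits minimum tax:
  Adjusted income: £419,900 + £69,800 + £76,500 = £566,200
  Less exemption £51,000 → base £515,200
  £515,200 × 24% = £123,648

£123,648 > £79,694, so the book-profits minimum tax is the binding amount.

£123,648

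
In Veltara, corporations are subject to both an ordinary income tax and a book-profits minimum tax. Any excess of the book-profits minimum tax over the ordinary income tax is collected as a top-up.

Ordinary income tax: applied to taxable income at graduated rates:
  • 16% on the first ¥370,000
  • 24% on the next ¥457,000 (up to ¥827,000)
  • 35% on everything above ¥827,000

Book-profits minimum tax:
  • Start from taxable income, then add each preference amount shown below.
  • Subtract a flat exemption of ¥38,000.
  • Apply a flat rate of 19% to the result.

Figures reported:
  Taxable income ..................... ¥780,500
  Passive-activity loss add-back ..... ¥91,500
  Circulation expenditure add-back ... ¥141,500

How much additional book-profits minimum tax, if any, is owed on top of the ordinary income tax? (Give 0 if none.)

Book-profits minimum tax:
  Adjusted income: ¥780,500 + ¥91,500 + ¥141,500 = ¥1,013,500
  Less exemption ¥38,000 → base ¥975,500
  ¥975,500 × 19% = ¥185,345

Ordinary income tax:
  ¥370,000 × 16% = ¥59,200
  ¥410,500 × 24% = ¥98,520
  → ¥157,720

Excess of book-profits minimum tax over ordinary income tax: ¥185,345 − ¥157,720 = ¥27,625.

¥27,625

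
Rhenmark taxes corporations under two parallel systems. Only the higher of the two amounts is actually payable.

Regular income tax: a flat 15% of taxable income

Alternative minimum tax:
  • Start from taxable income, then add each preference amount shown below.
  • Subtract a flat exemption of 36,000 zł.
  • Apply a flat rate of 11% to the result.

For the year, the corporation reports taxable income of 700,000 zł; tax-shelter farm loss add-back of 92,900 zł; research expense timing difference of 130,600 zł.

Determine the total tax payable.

Regular income tax:
  700,000 zł × 15% = 105,000 zł

Alternative minimum tax:
  Adjusted income: 700,000 zł + 92,900 zł + 130,600 zł = 923,500 zł
  Less exemption 36,000 zł → base 887,500 zł
  887,500 zł × 11% = 97,625 zł

105,000 zł > 97,625 zł, so the regular income tax governs.

105,000 zł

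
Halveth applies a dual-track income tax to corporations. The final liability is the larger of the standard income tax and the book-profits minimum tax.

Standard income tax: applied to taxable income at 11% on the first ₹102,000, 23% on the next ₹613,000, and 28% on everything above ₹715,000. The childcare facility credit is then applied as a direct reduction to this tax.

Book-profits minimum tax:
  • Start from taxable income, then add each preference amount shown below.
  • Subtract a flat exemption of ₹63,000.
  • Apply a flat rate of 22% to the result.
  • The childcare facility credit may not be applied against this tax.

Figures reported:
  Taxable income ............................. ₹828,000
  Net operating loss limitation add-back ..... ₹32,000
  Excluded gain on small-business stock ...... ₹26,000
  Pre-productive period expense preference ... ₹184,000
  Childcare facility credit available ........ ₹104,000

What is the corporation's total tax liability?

₹221,540

Standard income tax:
  ₹102,000 × 11% = ₹11,220
  ₹613,000 × 23% = ₹140,990
  ₹113,000 × 28% = ₹31,640
  → ₹183,850
  Less childcare facility credit ₹104,000 → ₹79,850

Book-profits minimum tax:
  Adjusted income: ₹828,000 + ₹32,000 + ₹26,000 + ₹184,000 = ₹1,070,000
  Less exemption ₹63,000 → base ₹1,007,000
  ₹1,007,000 × 22% = ₹221,540

₹221,540 > ₹79,850, so the book-profits minimum tax is the binding amount.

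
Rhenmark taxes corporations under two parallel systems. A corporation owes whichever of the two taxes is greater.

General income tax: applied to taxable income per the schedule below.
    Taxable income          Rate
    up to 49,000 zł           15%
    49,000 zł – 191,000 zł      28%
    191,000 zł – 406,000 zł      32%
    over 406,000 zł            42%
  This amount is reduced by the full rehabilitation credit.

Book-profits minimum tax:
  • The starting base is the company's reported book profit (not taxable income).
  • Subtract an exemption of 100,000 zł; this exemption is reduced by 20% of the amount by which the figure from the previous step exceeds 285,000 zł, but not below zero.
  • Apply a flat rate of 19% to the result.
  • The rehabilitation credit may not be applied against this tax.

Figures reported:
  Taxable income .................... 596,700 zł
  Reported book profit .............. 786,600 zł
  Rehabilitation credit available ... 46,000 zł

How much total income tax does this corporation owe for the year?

150,004 zł

Book-profits minimum tax:
  Base (reported book profit): 786,600 zł
  Exemption: 20% × (786,600 zł − 285,000 zł) = 100,320 zł ≥ 100,000 zł, so the exemption is fully phased out
  Base: 786,600 zł − 0 zł = 786,600 zł
  786,600 zł × 19% = 149,454 zł

General income tax:
  49,000 zł × 15% = 7,350 zł
  142,000 zł × 28% = 39,760 zł
  215,000 zł × 32% = 68,800 zł
  190,700 zł × 42% = 80,094 zł
  → 196,004 zł
  Less rehabilitation credit 46,000 zł → 150,004 zł

150,004 zł > 149,454 zł, so the general income tax governs.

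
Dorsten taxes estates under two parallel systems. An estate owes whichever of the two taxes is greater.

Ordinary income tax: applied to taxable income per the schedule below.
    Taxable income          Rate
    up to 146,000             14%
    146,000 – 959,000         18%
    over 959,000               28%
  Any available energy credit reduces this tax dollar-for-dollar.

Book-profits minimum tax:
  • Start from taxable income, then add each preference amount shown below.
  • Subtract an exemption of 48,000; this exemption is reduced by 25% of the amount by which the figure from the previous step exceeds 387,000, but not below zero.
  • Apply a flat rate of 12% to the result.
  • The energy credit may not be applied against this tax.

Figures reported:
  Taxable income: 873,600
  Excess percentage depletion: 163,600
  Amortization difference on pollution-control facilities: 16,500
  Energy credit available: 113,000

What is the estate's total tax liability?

126,444

Book-profits minimum tax:
  Adjusted income: 873,600 + 163,600 + 16,500 = 1,053,700
  Exemption: 25% × (1,053,700 − 387,000) = 166,675 ≥ 48,000, so the exemption is fully phased out
  Base: 1,053,700 − 0 = 1,053,700
  1,053,700 × 12% = 126,444

Ordinary income tax:
  146,000 × 14% = 20,440
  727,600 × 18% = 130,968
  → 151,408
  Less energy credit 113,000 → 38,408

126,444 > 38,408, so the book-profits minimum tax is the binding amount.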